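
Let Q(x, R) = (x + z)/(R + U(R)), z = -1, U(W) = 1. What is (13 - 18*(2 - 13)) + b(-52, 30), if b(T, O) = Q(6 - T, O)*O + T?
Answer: 6639/31 ≈ 214.16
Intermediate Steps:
Q(x, R) = (-1 + x)/(1 + R) (Q(x, R) = (x - 1)/(R + 1) = (-1 + x)/(1 + R))
b(T, O) = T + O*(5 - T)/(1 + O) (b(T, O) = ((-1 + (6 - T))/(1 + O))*O + T = ((5 - T)/(1 + O))*O + T = O*(5 - T)/(1 + O) + T = T + O*(5 - T)/(1 + O))
(13 - 18*(2 - 13)) + b(-52, 30) = (13 - 18*(2 - 13)) + (-52 + 5*30)/(1 + 30) = (13 - 18*(-11)) + (-52 + 150)/31 = (13 + 198) + (1/31)*98 = 211 + 98/31 = 6639/31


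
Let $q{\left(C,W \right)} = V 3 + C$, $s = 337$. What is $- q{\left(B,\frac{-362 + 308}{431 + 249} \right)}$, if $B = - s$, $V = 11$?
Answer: $304$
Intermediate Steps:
$B = -337$ ($B = \left(-1\right) 337 = -337$)
$q{\left(C,W \right)} = 33 + C$ ($q{\left(C,W \right)} = 11 \cdot 3 + C = 33 + C$)
$- q{\left(B,\frac{-362 + 308}{431 + 249} \right)} = - (33 - 337) = \left(-1\right) \left(-304\right) = 304$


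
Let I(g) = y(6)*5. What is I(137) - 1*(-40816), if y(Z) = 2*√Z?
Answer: 40816 + 10*√6 ≈ 40841.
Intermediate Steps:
I(g) = 10*√6 (I(g) = (2*√6)*5 = 10*√6)
I(137) - 1*(-40816) = 10*√6 - 1*(-40816) = 10*√6 + 40816 = 40816 + 10*√6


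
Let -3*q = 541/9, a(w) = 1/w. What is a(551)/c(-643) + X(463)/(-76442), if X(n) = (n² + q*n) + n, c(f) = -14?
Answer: -10703654342/3980296719 ≈ -2.6892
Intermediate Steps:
q = -541/27 (q = -541/(3*9) = -⅓*541/9 = -541/27 ≈ -20.037)
X(n) = n² - 514*n/27 (X(n) = (n² - 541*n/27) + n = n² - 514*n/27)
a(551)/c(-643) + X(463)/(-76442) = 1/(551*(-14)) + ((1/27)*463*(-514 + 27*463))/(-76442) = (1/551)*(-1/14) + ((1/27)*463*(-514 + 12501))*(-1/76442) = -1/7714 + ((1/27)*463*11987)*(-1/76442) = -1/7714 + (5549981/27)*(-1/76442) = -1/7714 - 5549981/2063934 = -10703654342/3980296719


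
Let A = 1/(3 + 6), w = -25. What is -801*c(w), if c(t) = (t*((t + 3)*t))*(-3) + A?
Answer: -33041339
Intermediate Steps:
A = ⅑ (A = 1/9 = ⅑ ≈ 0.11111)
c(t) = ⅑ - 3*t²*(3 + t) (c(t) = (t*((t + 3)*t))*(-3) + ⅑ = (t*((3 + t)*t))*(-3) + ⅑ = (t*(t*(3 + t)))*(-3) + ⅑ = (t²*(3 + t))*(-3) + ⅑ = -3*t²*(3 + t) + ⅑ = ⅑ - 3*t²*(3 + t))
-801*c(w) = -801*(⅑ - 9*(-25)² - 3*(-25)³) = -801*(⅑ - 9*625 - 3*(-15625)) = -801*(⅑ - 5625 + 46875) = -801*371251/9 = -33041339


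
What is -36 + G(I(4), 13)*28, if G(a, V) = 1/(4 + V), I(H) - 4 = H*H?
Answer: -584/17 ≈ -34.353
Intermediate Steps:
I(H) = 4 + H² (I(H) = 4 + H*H = 4 + H²)
-36 + G(I(4), 13)*28 = -36 + 28/(4 + 13) = -36 + 28/17 = -584/17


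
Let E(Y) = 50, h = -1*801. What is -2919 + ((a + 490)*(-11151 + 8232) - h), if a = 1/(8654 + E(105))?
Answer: -12467856231/8704 ≈ -1.4324e+6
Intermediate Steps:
h = -801
a = 1/8704 (a = 1/(8654 + 50) = 1/8704 ≈ 0.00011489)
-2919 + ((a + 490)*(-11151 + 8232) - h) = -2919 + ((1/8704 + 490)*(-11151 + 8232) - 1*(-801)) = -2919 + ((4264961/8704)*(-2919) + 801) = -2919 + (-12449421159/8704 + 801) = -2919 - 12442449255/8704 = -12467856231/8704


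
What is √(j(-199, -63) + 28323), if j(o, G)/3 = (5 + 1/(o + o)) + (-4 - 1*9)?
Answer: √4482673602/398 ≈ 168.22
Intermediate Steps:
j(o, G) = -24 + 3/(2*o) (j(o, G) = 3*((5 + 1/(o + o)) + (-4 - 1*9)) = 3*((5 + 1/(2*o)) + (-4 - 9)) = 3*((5 + 1/(2*o)) - 13) = 3*(-8 + 1/(2*o)) = -24 + 3/(2*o))
√(j(-199, -63) + 28323) = √((-24 + (3/2)/(-199)) + 28323) = √((-24 + (3/2)*(-1/199)) + 28323) = √((-24 - 3/398) + 28323) = √(-9555/398 + 28323) = √(11262999/398) = √4482673602/398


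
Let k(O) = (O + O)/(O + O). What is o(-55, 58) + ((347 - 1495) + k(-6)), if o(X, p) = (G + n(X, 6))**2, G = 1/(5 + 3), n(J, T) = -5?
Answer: -71887/64 ≈ -1123.2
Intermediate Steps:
k(O) = 1 (k(O) = (2*O)/((2*O)) = (2*O)*(1/(2*O)) = 1)
G = 1/8 ≈ 0.12500
o(X, p) = 1521/64 (o(X, p) = (1/8 - 5)**2 = (-39/8)**2 = 1521/64)
o(-55, 58) + ((347 - 1495) + k(-6)) = 1521/64 + ((347 - 1495) + 1) = 1521/64 + (-1148 + 1) = 1521/64 - 1147 = -71887/64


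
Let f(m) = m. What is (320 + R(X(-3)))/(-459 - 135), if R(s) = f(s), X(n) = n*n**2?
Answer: -293/594 ≈ -0.49327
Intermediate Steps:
X(n) = n**3
R(s) = s
(320 + R(X(-3)))/(-459 - 135) = (320 + (-3)**3)/(-459 - 135) = (320 - 27)/(-594) = 293*(-1/594) = -293/594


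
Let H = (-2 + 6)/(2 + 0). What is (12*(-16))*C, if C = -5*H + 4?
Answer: 1152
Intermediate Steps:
H = 2 (H = 4/2 = 4*(½) = 2)
C = -6 (C = -5*2 + 4 = -10 + 4 = -6)
(12*(-16))*C = (12*(-16))*(-6) = -192*(-6) = 1152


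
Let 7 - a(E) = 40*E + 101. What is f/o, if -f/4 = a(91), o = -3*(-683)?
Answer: 14936/2049 ≈ 7.2894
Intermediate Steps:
a(E) = -94 - 40*E (a(E) = 7 - (40*E + 101) = 7 - (101 + 40*E) = 7 + (-101 - 40*E) = -94 - 40*E)
o = 2049
f = 14936 (f = -4*(-94 - 40*91) = -4*(-94 - 3640) = -4*(-3734) = 14936)
f/o = 14936/2049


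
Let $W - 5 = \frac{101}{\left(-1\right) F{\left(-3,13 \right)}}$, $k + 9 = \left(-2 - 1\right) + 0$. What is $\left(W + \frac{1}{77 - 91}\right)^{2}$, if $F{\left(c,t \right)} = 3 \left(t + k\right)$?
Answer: $\frac{1456849}{1764} \approx 825.88$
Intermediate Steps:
$k = -12$ ($k = -9 + \left(\left(-2 - 1\right) + 0\right) = -9 + \left(-3 + 0\right) = -9 - 3 = -12$)
$F{\left(c,t \right)} = -36 + 3 t$ ($F{\left(c,t \right)} = 3 \left(t - 12\right) = 3 \left(-12 + t\right) = -36 + 3 t$)
$W = - \frac{86}{3}$ ($W = 5 + \frac{101}{\left(-1\right) \left(-36 + 3 \cdot 13\right)} = 5 + \frac{101}{\left(-1\right) \left(-36 + 39\right)} = 5 + \frac{101}{\left(-1\right) 3} = 5 + \frac{101}{-3} = 5 + 101 \left(- \frac{1}{3}\right) = 5 - \frac{101}{3} = - \frac{86}{3} \approx -28.667$)
$\left(W + \frac{1}{77 - 91}\right)^{2} = \left(- \frac{86}{3} + \frac{1}{77 - 91}\right)^{2} = \left(- \frac{86}{3} + \frac{1}{-14}\right)^{2} = \left(- \frac{86}{3} - \frac{1}{14}\right)^{2} = \left(- \frac{1207}{42}\right)^{2} = \frac{1456849}{1764}$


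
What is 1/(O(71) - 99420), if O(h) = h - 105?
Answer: -1/99454 ≈ -1.0055e-5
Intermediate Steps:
O(h) = -105 + h
1/(O(71) - 99420) = 1/((-105 + 71) - 99420) = 1/(-34 - 99420) = 1/(-99454) = -1/99454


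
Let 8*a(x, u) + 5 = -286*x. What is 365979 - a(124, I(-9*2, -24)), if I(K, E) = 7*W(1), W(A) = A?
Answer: 2963301/8 ≈ 3.7041e+5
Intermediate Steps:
I(K, E) = 7 (I(K, E) = 7*1 = 7)
a(x, u) = -5/8 - 143*x/4 (a(x, u) = -5/8 + (-286*x)/8 = -5/8 - 143*x/4)
365979 - a(124, I(-9*2, -24)) = 365979 - (-5/8 - 143/4*124) = 365979 - (-5/8 - 4433) = 365979 - 1*(-35469/8) = 365979 + 35469/8 = 2963301/8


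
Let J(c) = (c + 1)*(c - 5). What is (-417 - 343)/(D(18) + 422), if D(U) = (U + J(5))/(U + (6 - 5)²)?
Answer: -3610/2009 ≈ -1.7969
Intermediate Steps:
J(c) = (1 + c)*(-5 + c)
D(U) = U/(1 + U) (D(U) = (U + (-5 + 5² - 4*5))/(U + (6 - 5)²) = (U + (-5 + 25 - 20))/(U + 1²) = (U + 0)/(U + 1) = U/(1 + U))
(-417 - 343)/(D(18) + 422) = (-417 - 343)/(18/(1 + 18) + 422) = -760/(18/19 + 422) = -760/8036/19 = -760*19/8036 = -3610/2009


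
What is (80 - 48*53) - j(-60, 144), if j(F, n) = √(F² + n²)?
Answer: -2620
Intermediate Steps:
(80 - 48*53) - j(-60, 144) = (80 - 48*53) - √((-60)² + 144²) = (80 - 2544) - √(3600 + 20736) = -2464 - √24336 = -2464 - 1*156 = -2464 - 156 = -2620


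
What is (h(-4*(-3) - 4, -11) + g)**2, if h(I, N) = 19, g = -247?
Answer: 51984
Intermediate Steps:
(h(-4*(-3) - 4, -11) + g)**2 = (19 - 247)**2 = (-228)**2 = 51984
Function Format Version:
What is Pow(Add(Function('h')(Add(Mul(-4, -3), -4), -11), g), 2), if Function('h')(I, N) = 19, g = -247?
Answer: 51984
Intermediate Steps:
Pow(Add(Function('h')(Add(Mul(-4, -3), -4), -11), g), 2) = Pow(Add(19, -247), 2) = Pow(-228, 2) = 51984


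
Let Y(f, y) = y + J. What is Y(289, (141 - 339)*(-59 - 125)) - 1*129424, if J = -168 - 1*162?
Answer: -93322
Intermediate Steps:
J = -330 (J = -168 - 162 = -330)
Y(f, y) = -330 + y (Y(f, y) = y - 330 = -330 + y)
Y(289, (141 - 339)*(-59 - 125)) - 1*129424 = (-330 + (141 - 339)*(-59 - 125)) - 1*129424 = (-330 - 198*(-184)) - 129424 = (-330 + 36432) - 129424 = 36102 - 129424 = -93322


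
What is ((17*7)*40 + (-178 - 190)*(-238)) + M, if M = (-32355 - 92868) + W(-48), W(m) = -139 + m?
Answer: -33066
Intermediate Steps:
M = -125410 (M = (-32355 - 92868) + (-139 - 48) = -125223 - 187 = -125410)
((17*7)*40 + (-178 - 190)*(-238)) + M = ((17*7)*40 + (-178 - 190)*(-238)) - 125410 = (119*40 - 368*(-238)) - 125410 = (4760 + 87584) - 125410 = 92344 - 125410 = -33066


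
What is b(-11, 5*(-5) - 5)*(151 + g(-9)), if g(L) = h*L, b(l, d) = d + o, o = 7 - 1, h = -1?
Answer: -3840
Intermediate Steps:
o = 6
b(l, d) = 6 + d (b(l, d) = d + 6 = 6 + d)
g(L) = -L
b(-11, 5*(-5) - 5)*(151 + g(-9)) = (6 + (5*(-5) - 5))*(151 - 1*(-9)) = (6 + (-25 - 5))*(151 + 9) = (6 - 30)*160 = -24*160 = -3840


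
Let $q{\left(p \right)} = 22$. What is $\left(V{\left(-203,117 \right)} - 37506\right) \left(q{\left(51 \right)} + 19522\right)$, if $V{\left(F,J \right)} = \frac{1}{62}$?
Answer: $- \frac{22723525412}{31} \approx -7.3302 \cdot 10^{8}$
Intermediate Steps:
$V{\left(F,J \right)} = \frac{1}{62}$
$\left(V{\left(-203,117 \right)} - 37506\right) \left(q{\left(51 \right)} + 19522\right) = \left(\frac{1}{62} - 37506\right) \left(22 + 19522\right) = \left(- \frac{2325371}{62}\right) 19544 = - \frac{22723525412}{31}$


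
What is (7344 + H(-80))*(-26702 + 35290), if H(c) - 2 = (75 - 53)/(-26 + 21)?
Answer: 315248304/5 ≈ 6.3050e+7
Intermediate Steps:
H(c) = -12/5 (H(c) = 2 + (75 - 53)/(-26 + 21) = 2 + 22/(-5) = 2 + 22*(-⅕) = 2 - 22/5 = -12/5)
(7344 + H(-80))*(-26702 + 35290) = (7344 - 12/5)*(-26702 + 35290) = (36708/5)*8588 = 315248304/5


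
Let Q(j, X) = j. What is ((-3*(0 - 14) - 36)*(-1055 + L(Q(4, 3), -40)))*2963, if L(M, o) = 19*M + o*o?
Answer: 11040138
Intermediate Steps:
L(M, o) = o² + 19*M (L(M, o) = 19*M + o² = o² + 19*M)
((-3*(0 - 14) - 36)*(-1055 + L(Q(4, 3), -40)))*2963 = ((-3*(0 - 14) - 36)*(-1055 + ((-40)² + 19*4)))*2963 = ((-3*(-14) - 36)*(-1055 + (1600 + 76)))*2963 = ((42 - 36)*(-1055 + 1676))*2963 = (6*621)*2963 = 3726*2963 = 11040138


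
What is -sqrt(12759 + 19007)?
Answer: -sqrt(31766) ≈ -178.23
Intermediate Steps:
-sqrt(12759 + 19007) = -sqrt(31766)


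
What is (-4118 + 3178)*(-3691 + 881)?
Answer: 2641400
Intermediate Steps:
(-4118 + 3178)*(-3691 + 881) = -940*(-2810) = 2641400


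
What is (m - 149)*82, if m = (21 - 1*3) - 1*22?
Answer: -12546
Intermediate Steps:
m = -4 (m = (21 - 3) - 22 = 18 - 22 = -4)
(m - 149)*82 = (-4 - 149)*82 = -153*82 = -12546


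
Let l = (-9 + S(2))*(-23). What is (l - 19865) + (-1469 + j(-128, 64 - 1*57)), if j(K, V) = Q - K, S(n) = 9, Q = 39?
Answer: -21167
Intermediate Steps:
j(K, V) = 39 - K
l = 0 (l = (-9 + 9)*(-23) = 0*(-23) = 0)
(l - 19865) + (-1469 + j(-128, 64 - 1*57)) = (0 - 19865) + (-1469 + (39 - 1*(-128))) = -19865 + (-1469 + (39 + 128)) = -19865 + (-1469 + 167) = -19865 - 1302 = -21167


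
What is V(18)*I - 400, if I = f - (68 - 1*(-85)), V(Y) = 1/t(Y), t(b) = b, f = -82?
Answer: -7435/18 ≈ -413.06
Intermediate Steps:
V(Y) = 1/Y
I = -235 (I = -82 - (68 - 1*(-85)) = -82 - (68 + 85) = -82 - 1*153 = -82 - 153 = -235)
V(18)*I - 400 = -235/18 - 400 = -7435/18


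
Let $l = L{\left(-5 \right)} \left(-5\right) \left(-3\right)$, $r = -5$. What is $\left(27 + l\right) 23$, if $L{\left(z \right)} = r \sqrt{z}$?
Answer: $621 - 1725 i \sqrt{5} \approx 621.0 - 3857.2 i$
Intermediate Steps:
$L{\left(z \right)} = - 5 \sqrt{z}$
$l = - 75 i \sqrt{5}$ ($l = - 5 \sqrt{-5} \left(-5\right) \left(-3\right) = - 5 i \sqrt{5} \left(-5\right) \left(-3\right) = 25 i \sqrt{5} \left(-3\right) = - 75 i \sqrt{5} \approx - 167.71 i$)
$\left(27 + l\right) 23 = \left(27 - 75 i \sqrt{5}\right) 23 = 621 - 1725 i \sqrt{5}$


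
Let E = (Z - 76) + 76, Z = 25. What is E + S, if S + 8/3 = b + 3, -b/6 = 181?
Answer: -3182/3 ≈ -1060.7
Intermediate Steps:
b = -1086 (b = -6*181 = -1086)
S = -3257/3 (S = -8/3 + (-1086 + 3) = -8/3 - 1083 = -3257/3 ≈ -1085.7)
E = 25 (E = (25 - 76) + 76 = -51 + 76 = 25)
E + S = 25 - 3257/3 = -3182/3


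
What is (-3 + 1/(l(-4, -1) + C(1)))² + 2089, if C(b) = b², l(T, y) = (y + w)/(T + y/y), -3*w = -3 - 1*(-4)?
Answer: 353941/169 ≈ 2094.3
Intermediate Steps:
w = -⅓ (w = -(-3 - 1*(-4))/3 = -(-3 + 4)/3 = -⅓*1 = -⅓ ≈ -0.33333)
l(T, y) = (-⅓ + y)/(1 + T) (l(T, y) = (y - ⅓)/(T + y/y) = (-⅓ + y)/(T + 1) = (-⅓ + y)/(1 + T))
(-3 + 1/(l(-4, -1) + C(1)))² + 2089 = (-3 + 1/((-⅓ - 1)/(1 - 4) + 1²))² + 2089 = (-3 + 1/(-4/3/(-3) + 1))² + 2089 = (-3 + 1/(-⅓*(-4/3) + 1))² + 2089 = (-3 + 1/(4/9 + 1))² + 2089 = (-3 + 1/(13/9))² + 2089 = (-3 + 9/13)² + 2089 = (-30/13)² + 2089 = 900/169 + 2089 = 353941/169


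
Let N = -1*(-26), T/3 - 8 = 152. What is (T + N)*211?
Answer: 106766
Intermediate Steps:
T = 480 (T = 24 + 3*152 = 24 + 456 = 480)
N = 26
(T + N)*211 = (480 + 26)*211 = 506*211 = 106766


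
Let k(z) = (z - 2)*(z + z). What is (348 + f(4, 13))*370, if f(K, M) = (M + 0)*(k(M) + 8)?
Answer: 1542900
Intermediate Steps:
k(z) = 2*z*(-2 + z) (k(z) = (-2 + z)*(2*z) = 2*z*(-2 + z))
f(K, M) = M*(8 + 2*M*(-2 + M)) (f(K, M) = (M + 0)*(2*M*(-2 + M) + 8) = M*(8 + 2*M*(-2 + M)))
(348 + f(4, 13))*370 = (348 + 2*13*(4 + 13*(-2 + 13)))*370 = (348 + 2*13*(4 + 13*11))*370 = (348 + 2*13*(4 + 143))*370 = (348 + 2*13*147)*370 = (348 + 3822)*370 = 4170*370 = 1542900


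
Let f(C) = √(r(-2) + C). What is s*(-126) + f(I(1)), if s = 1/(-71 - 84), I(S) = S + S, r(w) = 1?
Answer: 126/155 + √3 ≈ 2.5450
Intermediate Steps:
I(S) = 2*S
s = -1/155 (s = 1/(-155) = -1/155 ≈ -0.0064516)
f(C) = √(1 + C)
s*(-126) + f(I(1)) = -1/155*(-126) + √(1 + 2*1) = 126/155 + √(1 + 2) = 126/155 + √3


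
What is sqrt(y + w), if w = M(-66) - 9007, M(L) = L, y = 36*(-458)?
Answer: I*sqrt(25561) ≈ 159.88*I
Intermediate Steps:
y = -16488
w = -9073 (w = -66 - 9007 = -9073)
sqrt(y + w) = sqrt(-16488 - 9073) = sqrt(-25561) = I*sqrt(25561)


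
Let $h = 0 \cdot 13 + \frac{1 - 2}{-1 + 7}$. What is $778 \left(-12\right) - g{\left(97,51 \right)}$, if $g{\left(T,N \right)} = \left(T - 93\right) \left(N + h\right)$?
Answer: $- \frac{28618}{3} \approx -9539.3$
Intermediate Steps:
$h = - \frac{1}{6}$ ($h = 0 - \frac{1}{6} = - \frac{1}{6} \approx -0.16667$)
$g{\left(T,N \right)} = \left(-93 + T\right) \left(- \frac{1}{6} + N\right)$ ($g{\left(T,N \right)} = \left(T - 93\right) \left(N - \frac{1}{6}\right) = \left(-93 + T\right) \left(- \frac{1}{6} + N\right)$)
$778 \left(-12\right) - g{\left(97,51 \right)} = 778 \left(-12\right) - \left(\frac{31}{2} - 4743 - \frac{97}{6} + 51 \cdot 97\right) = -9336 - \left(\frac{31}{2} - 4743 - \frac{97}{6} + 4947\right) = -9336 - \frac{610}{3} = - \frac{28618}{3}$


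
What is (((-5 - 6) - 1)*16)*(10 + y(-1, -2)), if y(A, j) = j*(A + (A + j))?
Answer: -3456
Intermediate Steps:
y(A, j) = j*(j + 2*A)
(((-5 - 6) - 1)*16)*(10 + y(-1, -2)) = (((-5 - 6) - 1)*16)*(10 - 2*(-2 + 2*(-1))) = ((-11 - 1)*16)*(10 - 2*(-2 - 2)) = (-12*16)*(10 - 2*(-4)) = -192*(10 + 8) = -192*18 = -3456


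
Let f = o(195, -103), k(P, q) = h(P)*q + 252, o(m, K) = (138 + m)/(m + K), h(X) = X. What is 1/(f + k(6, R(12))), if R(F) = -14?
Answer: 92/15789 ≈ 0.0058268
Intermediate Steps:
o(m, K) = (138 + m)/(K + m)
k(P, q) = 252 + P*q (k(P, q) = P*q + 252 = 252 + P*q)
f = 333/92 (f = (138 + 195)/(-103 + 195) = 333/92 ≈ 3.6196)
1/(f + k(6, R(12))) = 1/(333/92 + (252 + 6*(-14))) = 1/(333/92 + (252 - 84)) = 1/(333/92 + 168) = 1/(15789/92) = 92/15789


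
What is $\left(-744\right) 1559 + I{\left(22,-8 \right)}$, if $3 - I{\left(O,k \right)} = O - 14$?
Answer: $-1159901$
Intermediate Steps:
$I{\left(O,k \right)} = 17 - O$ ($I{\left(O,k \right)} = 3 - \left(O - 14\right) = 3 - \left(-14 + O\right) = 17 - O$)
$\left(-744\right) 1559 + I{\left(22,-8 \right)} = \left(-744\right) 1559 + \left(17 - 22\right) = -1159896 + \left(17 - 22\right) = -1159896 - 5 = -1159901$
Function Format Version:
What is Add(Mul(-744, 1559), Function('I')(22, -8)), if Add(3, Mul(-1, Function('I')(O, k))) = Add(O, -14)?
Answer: -1159901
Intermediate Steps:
Function('I')(O, k) = Add(17, Mul(-1, O)) (Function('I')(O, k) = Add(3, Mul(-1, Add(O, -14))) = Add(3, Mul(-1, Add(-14, O))) = Add(3, Add(14, Mul(-1, O))) = Add(17, Mul(-1, O)))
Add(Mul(-744, 1559), Function('I')(22, -8)) = Add(Mul(-744, 1559), Add(17, Mul(-1, 22))) = Add(-1159896, Add(17, -22)) = Add(-1159896, -5) = -1159901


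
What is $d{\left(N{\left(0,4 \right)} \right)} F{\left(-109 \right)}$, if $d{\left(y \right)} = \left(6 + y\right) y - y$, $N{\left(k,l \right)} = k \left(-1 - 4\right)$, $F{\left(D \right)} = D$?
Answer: $0$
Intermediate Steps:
$N{\left(k,l \right)} = - 5 k$ ($N{\left(k,l \right)} = k \left(-5\right) = - 5 k$)
$d{\left(y \right)} = - y + y \left(6 + y\right)$ ($d{\left(y \right)} = y \left(6 + y\right) - y = - y + y \left(6 + y\right)$)
$d{\left(N{\left(0,4 \right)} \right)} F{\left(-109 \right)} = \left(-5\right) 0 \left(5 - 0\right) \left(-109\right) = 0 \left(5 + 0\right) \left(-109\right) = 0 \cdot 5 \left(-109\right) = 0 \left(-109\right) = 0$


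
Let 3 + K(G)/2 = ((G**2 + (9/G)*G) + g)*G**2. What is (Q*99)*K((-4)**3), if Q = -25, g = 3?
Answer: -83290506750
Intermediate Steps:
K(G) = -6 + 2*G**2*(12 + G**2) (K(G) = -6 + 2*(((G**2 + (9/G)*G) + 3)*G**2) = -6 + 2*(((G**2 + 9) + 3)*G**2) = -6 + 2*(((9 + G**2) + 3)*G**2) = -6 + 2*((12 + G**2)*G**2) = -6 + 2*(G**2*(12 + G**2)) = -6 + 2*G**2*(12 + G**2))
(Q*99)*K((-4)**3) = (-25*99)*(-6 + 2*((-4)**3)**4 + 24*((-4)**3)**2) = -2475*(-6 + 2*(-64)**4 + 24*(-64)**2) = -2475*(-6 + 2*16777216 + 24*4096) = -2475*(-6 + 33554432 + 98304) = -2475*33652730 = -83290506750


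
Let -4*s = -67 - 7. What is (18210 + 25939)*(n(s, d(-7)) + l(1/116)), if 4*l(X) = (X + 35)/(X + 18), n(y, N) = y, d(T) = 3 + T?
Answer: 7004106403/8356 ≈ 8.3821e+5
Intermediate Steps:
s = 37/2 (s = -(-67 - 7)/4 = -¼*(-74) = 37/2 ≈ 18.500)
l(X) = (35 + X)/(4*(18 + X)) (l(X) = ((X + 35)/(X + 18))/4 = ((35 + X)/(18 + X))/4 = (35 + X)/(4*(18 + X)))
(18210 + 25939)*(n(s, d(-7)) + l(1/116)) = (18210 + 25939)*(37/2 + (35 + 1/116)/(4*(18 + 1/116))) = 44149*(37/2 + (35 + 1/116)/(4*(18 + 1/116))) = 44149*(37/2 + (¼)*(4061/116)/(2089/116)) = 44149*(37/2 + (¼)*(116/2089)*(4061/116)) = 44149*(37/2 + 4061/8356) = 44149*(158647/8356) = 7004106403/8356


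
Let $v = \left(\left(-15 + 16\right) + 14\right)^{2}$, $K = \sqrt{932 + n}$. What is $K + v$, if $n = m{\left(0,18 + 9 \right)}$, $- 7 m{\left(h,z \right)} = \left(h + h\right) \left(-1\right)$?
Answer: $225 + 2 \sqrt{233} \approx 255.53$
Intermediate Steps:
$m{\left(h,z \right)} = \frac{2 h}{7}$ ($m{\left(h,z \right)} = - \frac{\left(h + h\right) \left(-1\right)}{7} = - \frac{2 h \left(-1\right)}{7} = - \frac{\left(-2\right) h}{7} = \frac{2 h}{7}$)
$n = 0$ ($n = \frac{2}{7} \cdot 0 = 0$)
$K = 2 \sqrt{233}$ ($K = \sqrt{932 + 0} = \sqrt{932} = 2 \sqrt{233} \approx 30.529$)
$v = 225$ ($v = \left(1 + 14\right)^{2} = 15^{2} = 225$)
$K + v = 2 \sqrt{233} + 225 = 225 + 2 \sqrt{233}$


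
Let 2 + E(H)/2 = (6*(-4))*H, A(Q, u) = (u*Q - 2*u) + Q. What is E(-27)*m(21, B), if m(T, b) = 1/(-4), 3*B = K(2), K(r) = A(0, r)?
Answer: -323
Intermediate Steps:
A(Q, u) = Q - 2*u + Q*u (A(Q, u) = (Q*u - 2*u) + Q = (-2*u + Q*u) + Q = Q - 2*u + Q*u)
E(H) = -4 - 48*H (E(H) = -4 + 2*((6*(-4))*H) = -4 + 2*(-24*H) = -4 - 48*H)
K(r) = -2*r (K(r) = 0 - 2*r + 0*r = 0 - 2*r + 0 = -2*r)
B = -4/3 (B = (-2*2)/3 = (⅓)*(-4) = -4/3 ≈ -1.3333)
m(T, b) = -¼
E(-27)*m(21, B) = (-4 - 48*(-27))*(-¼) = (-4 + 1296)*(-¼) = 1292*(-¼) = -323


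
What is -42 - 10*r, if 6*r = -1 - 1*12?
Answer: -61/3 ≈ -20.333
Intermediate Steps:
r = -13/6 (r = (-1 - 1*12)/6 = (-1 - 12)/6 = (⅙)*(-13) = -13/6 ≈ -2.1667)
-42 - 10*r = -42 - 10*(-13/6) = -42 + 65/3 = -61/3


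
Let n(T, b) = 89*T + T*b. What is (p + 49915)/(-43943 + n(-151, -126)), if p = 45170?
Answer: -95085/38356 ≈ -2.4790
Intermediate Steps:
(p + 49915)/(-43943 + n(-151, -126)) = (45170 + 49915)/(-43943 - 151*(89 - 126)) = 95085/(-43943 - 151*(-37)) = 95085/(-43943 + 5587) = 95085/(-38356) = 95085*(-1/38356) = -95085/38356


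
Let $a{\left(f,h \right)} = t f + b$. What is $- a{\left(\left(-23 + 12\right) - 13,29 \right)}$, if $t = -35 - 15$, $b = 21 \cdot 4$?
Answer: $-1284$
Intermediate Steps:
$b = 84$
$t = -50$
$a{\left(f,h \right)} = 84 - 50 f$ ($a{\left(f,h \right)} = - 50 f + 84 = 84 - 50 f$)
$- a{\left(\left(-23 + 12\right) - 13,29 \right)} = - (84 - 50 \left(\left(-23 + 12\right) - 13\right)) = - (84 - 50 \left(-11 - 13\right)) = - (84 - -1200) = - (84 + 1200) = \left(-1\right) 1284 = -1284$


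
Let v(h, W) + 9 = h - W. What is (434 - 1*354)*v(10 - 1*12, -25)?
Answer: 1120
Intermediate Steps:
v(h, W) = -9 + h - W (v(h, W) = -9 + (h - W) = -9 + h - W)
(434 - 1*354)*v(10 - 1*12, -25) = (434 - 1*354)*(-9 + (10 - 1*12) - 1*(-25)) = (434 - 354)*(-9 + (10 - 12) + 25) = 80*(-9 - 2 + 25) = 80*14 = 1120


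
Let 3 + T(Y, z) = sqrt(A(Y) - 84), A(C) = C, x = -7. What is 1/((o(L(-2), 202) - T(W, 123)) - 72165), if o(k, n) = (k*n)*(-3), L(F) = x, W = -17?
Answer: I/(sqrt(101) - 67920*I) ≈ -1.4723e-5 + 2.1785e-9*I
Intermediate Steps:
L(F) = -7
o(k, n) = -3*k*n
T(Y, z) = -3 + sqrt(-84 + Y) (T(Y, z) = -3 + sqrt(Y - 84) = -3 + sqrt(-84 + Y))
1/((o(L(-2), 202) - T(W, 123)) - 72165) = 1/((-3*(-7)*202 - (-3 + sqrt(-84 - 17))) - 72165) = 1/((4242 - (-3 + sqrt(-101))) - 72165) = 1/((4242 - (-3 + I*sqrt(101))) - 72165) = 1/((4242 + (3 - I*sqrt(101))) - 72165) = 1/((4245 - I*sqrt(101)) - 72165) = 1/(-67920 - I*sqrt(101))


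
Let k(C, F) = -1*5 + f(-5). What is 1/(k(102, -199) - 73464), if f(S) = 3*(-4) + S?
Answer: -1/73486 ≈ -1.3608e-5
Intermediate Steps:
f(S) = -12 + S
k(C, F) = -22 (k(C, F) = -1*5 + (-12 - 5) = -5 - 17 = -22)
1/(k(102, -199) - 73464) = 1/(-22 - 73464) = 1/(-73486) = -1/73486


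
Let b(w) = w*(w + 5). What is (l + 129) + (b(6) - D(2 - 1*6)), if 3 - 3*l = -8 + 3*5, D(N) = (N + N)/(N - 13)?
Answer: 9853/51 ≈ 193.20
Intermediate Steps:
D(N) = 2*N/(-13 + N) (D(N) = (2*N)/(-13 + N) = 2*N/(-13 + N))
l = -4/3 (l = 1 - (-8 + 3*5)/3 = 1 - (-8 + 15)/3 = 1 - ⅓*7 = 1 - 7/3 = -4/3 ≈ -1.3333)
b(w) = w*(5 + w)
(l + 129) + (b(6) - D(2 - 1*6)) = (-4/3 + 129) + (6*(5 + 6) - 2*(2 - 1*6)/(-13 + (2 - 1*6))) = 383/3 + (6*11 - 2*(2 - 6)/(-13 + (2 - 6))) = 383/3 + (66 - 2*(-4)/(-13 - 4)) = 383/3 + (66 - 2*(-4)/(-17)) = 383/3 + (66 - 2*(-4)*(-1)/17) = 383/3 + (66 - 1*8/17) = 383/3 + (66 - 8/17) = 383/3 + 1114/17 = 9853/51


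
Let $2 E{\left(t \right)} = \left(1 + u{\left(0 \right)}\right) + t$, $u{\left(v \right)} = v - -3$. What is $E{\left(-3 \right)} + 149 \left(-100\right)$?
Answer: $- \frac{29799}{2} \approx -14900.0$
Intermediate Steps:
$u{\left(v \right)} = 3 + v$ ($u{\left(v \right)} = v + 3 = 3 + v$)
$E{\left(t \right)} = 2 + \frac{t}{2}$ ($E{\left(t \right)} = \frac{\left(1 + \left(3 + 0\right)\right) + t}{2} = \frac{\left(1 + 3\right) + t}{2} = \frac{4 + t}{2} = 2 + \frac{t}{2}$)
$E{\left(-3 \right)} + 149 \left(-100\right) = \left(2 + \frac{1}{2} \left(-3\right)\right) + 149 \left(-100\right) = \left(2 - \frac{3}{2}\right) - 14900 = \frac{1}{2} - 14900 = - \frac{29799}{2}$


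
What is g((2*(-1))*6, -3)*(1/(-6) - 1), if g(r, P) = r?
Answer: 14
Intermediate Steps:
g((2*(-1))*6, -3)*(1/(-6) - 1) = ((2*(-1))*6)*(1/(-6) - 1) = (-2*6)*(-1/6 - 1) = -12*(-7/6) = 14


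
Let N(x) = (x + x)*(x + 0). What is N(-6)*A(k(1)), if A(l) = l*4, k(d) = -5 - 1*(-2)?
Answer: -864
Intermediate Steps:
k(d) = -3 (k(d) = -5 + 2 = -3)
A(l) = 4*l
N(x) = 2*x² (N(x) = (2*x)*x = 2*x²)
N(-6)*A(k(1)) = (2*(-6)²)*(4*(-3)) = (2*36)*(-12) = 72*(-12) = -864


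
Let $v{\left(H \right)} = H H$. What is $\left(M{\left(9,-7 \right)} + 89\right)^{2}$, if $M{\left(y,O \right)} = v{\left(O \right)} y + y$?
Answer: $290521$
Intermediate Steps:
$v{\left(H \right)} = H^{2}$
$M{\left(y,O \right)} = y + y O^{2}$ ($M{\left(y,O \right)} = O^{2} y + y = y O^{2} + y = y + y O^{2}$)
$\left(M{\left(9,-7 \right)} + 89\right)^{2} = \left(9 \left(1 + \left(-7\right)^{2}\right) + 89\right)^{2} = \left(9 \left(1 + 49\right) + 89\right)^{2} = \left(9 \cdot 50 + 89\right)^{2} = \left(450 + 89\right)^{2} = 539^{2} = 290521$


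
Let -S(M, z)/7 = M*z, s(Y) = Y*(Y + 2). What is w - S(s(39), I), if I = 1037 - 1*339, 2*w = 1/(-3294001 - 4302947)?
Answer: 118705563993743/15193896 ≈ 7.8127e+6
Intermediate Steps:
s(Y) = Y*(2 + Y)
w = -1/15193896 (w = 1/(2*(-3294001 - 4302947)) = (½)/(-7596948) = (½)*(-1/7596948) = -1/15193896 ≈ -6.5816e-8)
I = 698 (I = 1037 - 339 = 698)
S(M, z) = -7*M*z
w - S(s(39), I) = -1/15193896 - (-7)*39*(2 + 39)*698 = -1/15193896 - (-7)*39*41*698 = -1/15193896 - (-7)*1599*698 = -1/15193896 - 1*(-7812714) = -1/15193896 + 7812714 = 118705563993743/15193896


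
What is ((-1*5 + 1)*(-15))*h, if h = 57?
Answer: 3420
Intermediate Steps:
((-1*5 + 1)*(-15))*h = ((-1*5 + 1)*(-15))*57 = ((-5 + 1)*(-15))*57 = -4*(-15)*57 = 60*57 = 3420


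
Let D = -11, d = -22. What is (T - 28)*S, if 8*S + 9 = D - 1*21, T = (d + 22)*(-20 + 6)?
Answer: 287/2 ≈ 143.50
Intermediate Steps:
T = 0 (T = (-22 + 22)*(-20 + 6) = 0*(-14) = 0)
S = -41/8 (S = -9/8 + (-11 - 1*21)/8 = -9/8 + (-11 - 21)/8 = -9/8 + (⅛)*(-32) = -9/8 - 4 = -41/8 ≈ -5.1250)
(T - 28)*S = (0 - 28)*(-41/8) = -28*(-41/8) = 287/2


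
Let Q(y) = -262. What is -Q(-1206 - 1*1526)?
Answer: 262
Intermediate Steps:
-Q(-1206 - 1*1526) = -1*(-262) = 262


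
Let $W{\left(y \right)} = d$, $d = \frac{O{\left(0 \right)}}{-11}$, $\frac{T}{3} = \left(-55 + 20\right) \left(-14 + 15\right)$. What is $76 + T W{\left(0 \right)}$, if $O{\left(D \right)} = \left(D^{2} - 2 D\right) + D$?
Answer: $76$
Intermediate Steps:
$T = -105$ ($T = 3 \left(-55 + 20\right) \left(-14 + 15\right) = 3 \left(\left(-35\right) 1\right) = 3 \left(-35\right) = -105$)
$O{\left(D \right)} = D^{2} - D$
$d = 0$ ($d = \frac{0 \left(-1 + 0\right)}{-11} = 0 \left(-1\right) \left(- \frac{1}{11}\right) = 0 \left(- \frac{1}{11}\right) = 0$)
$W{\left(y \right)} = 0$
$76 + T W{\left(0 \right)} = 76 - 0 = 76 + 0 = 76$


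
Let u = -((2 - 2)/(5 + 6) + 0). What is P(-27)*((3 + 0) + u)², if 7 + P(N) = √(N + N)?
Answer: -63 + 27*I*√6 ≈ -63.0 + 66.136*I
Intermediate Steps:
P(N) = -7 + √2*√N (P(N) = -7 + √(N + N) = -7 + √(2*N) = -7 + √2*√N)
u = 0 (u = -(0/11 + 0) = -(0*(1/11) + 0) = -(0 + 0) = -1*0 = 0)
P(-27)*((3 + 0) + u)² = (-7 + √2*√(-27))*((3 + 0) + 0)² = (-7 + √2*(3*I*√3))*(3 + 0)² = (-7 + 3*I*√6)*3² = (-7 + 3*I*√6)*9 = -63 + 27*I*√6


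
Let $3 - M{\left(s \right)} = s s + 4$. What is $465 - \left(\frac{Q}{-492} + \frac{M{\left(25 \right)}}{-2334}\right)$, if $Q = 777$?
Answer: $\frac{89246341}{191388} \approx 466.31$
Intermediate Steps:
$M{\left(s \right)} = -1 - s^{2}$ ($M{\left(s \right)} = 3 - \left(s s + 4\right) = 3 - \left(s^{2} + 4\right) = 3 - \left(4 + s^{2}\right) = -1 - s^{2}$)
$465 - \left(\frac{Q}{-492} + \frac{M{\left(25 \right)}}{-2334}\right) = 465 - \left(\frac{777}{-492} + \frac{-1 - 25^{2}}{-2334}\right) = 465 - \left(777 \left(- \frac{1}{492}\right) + \left(-1 - 625\right) \left(- \frac{1}{2334}\right)\right) = 465 - \left(- \frac{259}{164} + \left(-1 - 625\right) \left(- \frac{1}{2334}\right)\right) = 465 - \left(- \frac{259}{164} - - \frac{313}{1167}\right) = 465 - \left(- \frac{259}{164} + \frac{313}{1167}\right) = 465 - - \frac{250921}{191388} = 465 + \frac{250921}{191388} = \frac{89246341}{191388}$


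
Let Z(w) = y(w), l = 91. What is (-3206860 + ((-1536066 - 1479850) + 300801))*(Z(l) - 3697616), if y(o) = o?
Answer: 21896650611875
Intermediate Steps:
Z(w) = w
(-3206860 + ((-1536066 - 1479850) + 300801))*(Z(l) - 3697616) = (-3206860 + ((-1536066 - 1479850) + 300801))*(91 - 3697616) = (-3206860 + (-3015916 + 300801))*(-3697525) = (-3206860 - 2715115)*(-3697525) = -5921975*(-3697525) = 21896650611875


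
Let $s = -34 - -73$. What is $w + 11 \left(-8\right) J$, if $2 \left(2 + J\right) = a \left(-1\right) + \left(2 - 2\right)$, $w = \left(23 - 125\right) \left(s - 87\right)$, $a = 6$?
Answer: $5336$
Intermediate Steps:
$s = 39$ ($s = -34 + 73 = 39$)
$w = 4896$ ($w = \left(23 - 125\right) \left(39 - 87\right) = \left(-102\right) \left(-48\right) = 4896$)
$J = -5$ ($J = -2 + \frac{6 \left(-1\right) + \left(2 - 2\right)}{2} = -2 + \frac{-6 + 0}{2} = -2 + \frac{1}{2} \left(-6\right) = -2 - 3 = -5$)
$w + 11 \left(-8\right) J = 4896 + 11 \left(-8\right) \left(-5\right) = 4896 - -440 = 4896 + 440 = 5336$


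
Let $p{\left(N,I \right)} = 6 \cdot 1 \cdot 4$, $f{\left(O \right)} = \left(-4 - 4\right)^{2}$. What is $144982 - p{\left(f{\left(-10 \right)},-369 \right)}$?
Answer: $144958$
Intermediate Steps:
$f{\left(O \right)} = 64$ ($f{\left(O \right)} = \left(-8\right)^{2} = 64$)
$p{\left(N,I \right)} = 24$ ($p{\left(N,I \right)} = 6 \cdot 4 = 24$)
$144982 - p{\left(f{\left(-10 \right)},-369 \right)} = 144982 - 24 = 144958$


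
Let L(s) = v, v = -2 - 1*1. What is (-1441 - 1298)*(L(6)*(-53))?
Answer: -435501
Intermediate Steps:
v = -3 (v = -2 - 1 = -3)
L(s) = -3
(-1441 - 1298)*(L(6)*(-53)) = (-1441 - 1298)*(-3*(-53)) = -2739*159 = -435501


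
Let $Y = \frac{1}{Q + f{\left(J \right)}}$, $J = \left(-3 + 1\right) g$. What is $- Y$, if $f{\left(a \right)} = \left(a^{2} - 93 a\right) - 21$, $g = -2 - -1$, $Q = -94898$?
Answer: $\frac{1}{95101} \approx 1.0515 \cdot 10^{-5}$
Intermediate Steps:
$g = -1$ ($g = -2 + 1 = -1$)
$J = 2$ ($J = \left(-3 + 1\right) \left(-1\right) = \left(-2\right) \left(-1\right) = 2$)
$f{\left(a \right)} = -21 + a^{2} - 93 a$
$Y = - \frac{1}{95101}$ ($Y = \frac{1}{-94898 - \left(207 - 4\right)} = \frac{1}{-94898 - 203} = \frac{1}{-95101} = - \frac{1}{95101} \approx -1.0515 \cdot 10^{-5}$)
$- Y = \left(-1\right) \left(- \frac{1}{95101}\right) = \frac{1}{95101}$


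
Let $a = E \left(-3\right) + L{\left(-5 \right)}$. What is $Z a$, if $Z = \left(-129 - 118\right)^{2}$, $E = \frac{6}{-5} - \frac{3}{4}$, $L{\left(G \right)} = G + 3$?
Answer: $\frac{4697693}{20} \approx 2.3488 \cdot 10^{5}$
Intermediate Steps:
$L{\left(G \right)} = 3 + G$
$E = - \frac{39}{20}$ ($E = 6 \left(- \frac{1}{5}\right) - \frac{3}{4} = - \frac{6}{5} - \frac{3}{4} = - \frac{39}{20} \approx -1.95$)
$Z = 61009$ ($Z = \left(-247\right)^{2} = 61009$)
$a = \frac{77}{20}$ ($a = \left(- \frac{39}{20}\right) \left(-3\right) + \left(3 - 5\right) = \frac{117}{20} - 2 = \frac{77}{20} \approx 3.85$)
$Z a = 61009 \cdot \frac{77}{20} = \frac{4697693}{20}$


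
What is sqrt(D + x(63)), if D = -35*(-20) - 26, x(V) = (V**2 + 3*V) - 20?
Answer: 2*sqrt(1203) ≈ 69.369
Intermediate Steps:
x(V) = -20 + V**2 + 3*V
D = 674 (D = 700 - 26 = 674)
sqrt(D + x(63)) = sqrt(674 + (-20 + 63**2 + 3*63)) = sqrt(674 + (-20 + 3969 + 189)) = sqrt(674 + 4138) = sqrt(4812) = 2*sqrt(1203)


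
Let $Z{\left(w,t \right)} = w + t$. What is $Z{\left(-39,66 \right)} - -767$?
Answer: $794$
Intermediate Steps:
$Z{\left(w,t \right)} = t + w$
$Z{\left(-39,66 \right)} - -767 = \left(66 - 39\right) - -767 = 27 + 767 = 794$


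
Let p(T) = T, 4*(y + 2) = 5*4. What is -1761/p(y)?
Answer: -587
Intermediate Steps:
y = 3 (y = -2 + (5*4)/4 = -2 + (1/4)*20 = -2 + 5 = 3)
-1761/p(y) = -1761/3 = -1761*1/3 = -587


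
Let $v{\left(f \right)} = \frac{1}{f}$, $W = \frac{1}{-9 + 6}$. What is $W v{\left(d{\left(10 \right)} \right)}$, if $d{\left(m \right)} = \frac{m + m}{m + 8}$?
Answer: $- \frac{3}{10} \approx -0.3$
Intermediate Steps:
$W = - \frac{1}{3}$ ($W = \frac{1}{-3} = - \frac{1}{3} \approx -0.33333$)
$d{\left(m \right)} = \frac{2 m}{8 + m}$
$W v{\left(d{\left(10 \right)} \right)} = - \frac{1}{3 \cdot 2 \cdot 10 \frac{1}{8 + 10}} = - \frac{1}{3 \cdot 2 \cdot 10 \cdot \frac{1}{18}} = - \frac{1}{3 \cdot \frac{10}{9}} = \left(- \frac{1}{3}\right) \frac{9}{10} = - \frac{3}{10}$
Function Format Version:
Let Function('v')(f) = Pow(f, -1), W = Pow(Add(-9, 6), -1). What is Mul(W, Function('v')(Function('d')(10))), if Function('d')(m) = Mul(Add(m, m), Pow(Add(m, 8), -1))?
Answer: Rational(-3, 10) ≈ -0.30000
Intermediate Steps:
W = Rational(-1, 3) (W = Pow(-3, -1) = Rational(-1, 3) ≈ -0.33333)
Function('d')(m) = Mul(2, m, Pow(Add(8, m), -1)) (Function('d')(m) = Mul(Mul(2, m), Pow(Add(8, m), -1)) = Mul(2, m, Pow(Add(8, m), -1)))
Mul(W, Function('v')(Function('d')(10))) = Mul(Rational(-1, 3), Pow(Mul(2, 10, Pow(Add(8, 10), -1)), -1)) = Mul(Rational(-1, 3), Pow(Mul(2, 10, Pow(18, -1)), -1)) = Mul(Rational(-1, 3), Pow(Mul(2, 10, Rational(1, 18)), -1)) = Mul(Rational(-1, 3), Pow(Rational(10, 9), -1)) = Mul(Rational(-1, 3), Rational(9, 10)) = Rational(-3, 10)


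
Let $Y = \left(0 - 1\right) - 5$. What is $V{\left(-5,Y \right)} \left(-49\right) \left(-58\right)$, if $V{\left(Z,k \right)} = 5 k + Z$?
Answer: $-99470$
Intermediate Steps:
$Y = -6$ ($Y = -1 - 5 = -6$)
$V{\left(Z,k \right)} = Z + 5 k$
$V{\left(-5,Y \right)} \left(-49\right) \left(-58\right) = \left(-5 + 5 \left(-6\right)\right) \left(-49\right) \left(-58\right) = \left(-5 - 30\right) \left(-49\right) \left(-58\right) = \left(-35\right) \left(-49\right) \left(-58\right) = 1715 \left(-58\right) = -99470$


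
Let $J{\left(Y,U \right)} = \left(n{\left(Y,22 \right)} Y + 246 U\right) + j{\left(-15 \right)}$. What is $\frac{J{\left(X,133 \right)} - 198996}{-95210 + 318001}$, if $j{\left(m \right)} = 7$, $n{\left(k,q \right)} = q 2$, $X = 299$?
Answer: $- \frac{153115}{222791} \approx -0.68726$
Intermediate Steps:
$n{\left(k,q \right)} = 2 q$
$J{\left(Y,U \right)} = 7 + 44 Y + 246 U$ ($J{\left(Y,U \right)} = \left(2 \cdot 22 Y + 246 U\right) + 7 = \left(44 Y + 246 U\right) + 7 = 7 + 44 Y + 246 U$)
$\frac{J{\left(X,133 \right)} - 198996}{-95210 + 318001} = \frac{\left(7 + 44 \cdot 299 + 246 \cdot 133\right) - 198996}{-95210 + 318001} = \frac{\left(7 + 13156 + 32718\right) - 198996}{222791} = \left(45881 - 198996\right) \frac{1}{222791} = \left(-153115\right) \frac{1}{222791} = - \frac{153115}{222791}$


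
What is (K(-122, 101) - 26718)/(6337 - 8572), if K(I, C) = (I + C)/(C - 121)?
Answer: 178113/14900 ≈ 11.954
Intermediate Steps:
K(I, C) = (C + I)/(-121 + C)
(K(-122, 101) - 26718)/(6337 - 8572) = ((101 - 122)/(-121 + 101) - 26718)/(6337 - 8572) = (-21/(-20) - 26718)/(-2235) = (-1/20*(-21) - 26718)*(-1/2235) = (21/20 - 26718)*(-1/2235) = -534339/20*(-1/2235) = 178113/14900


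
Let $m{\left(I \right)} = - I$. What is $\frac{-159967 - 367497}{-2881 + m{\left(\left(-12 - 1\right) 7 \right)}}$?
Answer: $\frac{263732}{1395} \approx 189.06$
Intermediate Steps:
$\frac{-159967 - 367497}{-2881 + m{\left(\left(-12 - 1\right) 7 \right)}} = \frac{-159967 - 367497}{-2881 - \left(-12 - 1\right) 7} = - \frac{527464}{-2881 - \left(-13\right) 7} = - \frac{527464}{-2881 - -91} = - \frac{527464}{-2881 + 91} = - \frac{527464}{-2790} = \left(-527464\right) \left(- \frac{1}{2790}\right) = \frac{263732}{1395}$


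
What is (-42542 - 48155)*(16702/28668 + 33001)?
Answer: -42903733795445/14334 ≈ -2.9931e+9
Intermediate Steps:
(-42542 - 48155)*(16702/28668 + 33001) = -90697*(16702*(1/28668) + 33001) = -90697*(8351/14334 + 33001) = -90697*473044685/14334 = -42903733795445/14334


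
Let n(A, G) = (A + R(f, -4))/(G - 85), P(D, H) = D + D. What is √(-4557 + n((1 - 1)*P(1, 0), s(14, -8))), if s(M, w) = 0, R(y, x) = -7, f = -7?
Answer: I*√32923730/85 ≈ 67.505*I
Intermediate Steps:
P(D, H) = 2*D
n(A, G) = (-7 + A)/(-85 + G) (n(A, G) = (A - 7)/(G - 85) = (-7 + A)/(-85 + G))
√(-4557 + n((1 - 1)*P(1, 0), s(14, -8))) = √(-4557 + (-7 + (1 - 1)*(2*1))/(-85 + 0)) = √(-4557 + (-7 + 0*2)/(-85)) = √(-4557 - (-7 + 0)/85) = √(-4557 - 1/85*(-7)) = √(-4557 + 7/85) = √(-387338/85) = I*√32923730/85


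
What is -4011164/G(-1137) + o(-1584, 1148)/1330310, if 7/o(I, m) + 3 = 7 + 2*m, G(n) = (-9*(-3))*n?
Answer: 12273010636146893/93930129387000 ≈ 130.66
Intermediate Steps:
G(n) = 27*n
o(I, m) = 7/(4 + 2*m) (o(I, m) = 7/(-3 + (7 + 2*m)) = 7/(4 + 2*m))
-4011164/G(-1137) + o(-1584, 1148)/1330310 = -4011164/(27*(-1137)) + (7/(2*(2 + 1148)))/1330310 = -4011164/(-30699) + ((7/2)/1150)*(1/1330310) = -4011164*(-1/30699) + ((7/2)*(1/1150))*(1/1330310) = 4011164/30699 + (7/2300)*(1/1330310) = 4011164/30699 + 7/3059713000 = 12273010636146893/93930129387000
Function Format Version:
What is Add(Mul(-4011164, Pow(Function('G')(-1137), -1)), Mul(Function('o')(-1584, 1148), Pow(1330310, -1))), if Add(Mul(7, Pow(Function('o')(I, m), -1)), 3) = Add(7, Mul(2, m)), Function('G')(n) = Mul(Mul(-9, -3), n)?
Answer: Rational(12273010636146893, 93930129387000) ≈ 130.66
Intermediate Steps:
Function('G')(n) = Mul(27, n)
Function('o')(I, m) = Mul(7, Pow(Add(4, Mul(2, m)), -1)) (Function('o')(I, m) = Mul(7, Pow(Add(-3, Add(7, Mul(2, m))), -1)) = Mul(7, Pow(Add(4, Mul(2, m)), -1)))
Add(Mul(-4011164, Pow(Function('G')(-1137), -1)), Mul(Function('o')(-1584, 1148), Pow(1330310, -1))) = Add(Mul(-4011164, Pow(Mul(27, -1137), -1)), Mul(Mul(Rational(7, 2), Pow(Add(2, 1148), -1)), Pow(1330310, -1))) = Add(Mul(-4011164, Pow(-30699, -1)), Mul(Mul(Rational(7, 2), Pow(1150, -1)), Rational(1, 1330310))) = Add(Mul(-4011164, Rational(-1, 30699)), Mul(Mul(Rational(7, 2), Rational(1, 1150)), Rational(1, 1330310))) = Add(Rational(4011164, 30699), Mul(Rational(7, 2300), Rational(1, 1330310))) = Add(Rational(4011164, 30699), Rational(7, 3059713000)) = Rational(12273010636146893, 93930129387000)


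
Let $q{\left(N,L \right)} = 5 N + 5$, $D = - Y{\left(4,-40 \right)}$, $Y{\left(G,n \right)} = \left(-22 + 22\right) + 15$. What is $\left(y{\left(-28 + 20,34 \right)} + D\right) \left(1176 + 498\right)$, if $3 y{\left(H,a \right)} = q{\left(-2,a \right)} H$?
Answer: $-2790$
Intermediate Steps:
$Y{\left(G,n \right)} = 15$ ($Y{\left(G,n \right)} = 0 + 15 = 15$)
$D = -15$ ($D = \left(-1\right) 15 = -15$)
$q{\left(N,L \right)} = 5 + 5 N$
$y{\left(H,a \right)} = - \frac{5 H}{3}$ ($y{\left(H,a \right)} = \frac{\left(5 + 5 \left(-2\right)\right) H}{3} = \frac{\left(5 - 10\right) H}{3} = \frac{\left(-5\right) H}{3} = - \frac{5 H}{3}$)
$\left(y{\left(-28 + 20,34 \right)} + D\right) \left(1176 + 498\right) = \left(- \frac{5 \left(-28 + 20\right)}{3} - 15\right) \left(1176 + 498\right) = \left(\left(- \frac{5}{3}\right) \left(-8\right) - 15\right) 1674 = \left(\frac{40}{3} - 15\right) 1674 = \left(- \frac{5}{3}\right) 1674 = -2790$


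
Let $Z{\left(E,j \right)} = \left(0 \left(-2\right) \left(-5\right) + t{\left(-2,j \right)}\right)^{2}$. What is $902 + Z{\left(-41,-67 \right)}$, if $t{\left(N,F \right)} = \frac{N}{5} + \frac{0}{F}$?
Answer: $\frac{22554}{25} \approx 902.16$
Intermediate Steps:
$t{\left(N,F \right)} = \frac{N}{5}$ ($t{\left(N,F \right)} = N \frac{1}{5} + 0 = \frac{N}{5} + 0 = \frac{N}{5}$)
$Z{\left(E,j \right)} = \frac{4}{25}$ ($Z{\left(E,j \right)} = \left(0 \left(-2\right) \left(-5\right) + \frac{1}{5} \left(-2\right)\right)^{2} = \left(0 \left(-5\right) - \frac{2}{5}\right)^{2} = \left(0 - \frac{2}{5}\right)^{2} = \left(- \frac{2}{5}\right)^{2} = \frac{4}{25}$)
$902 + Z{\left(-41,-67 \right)} = 902 + \frac{4}{25} = \frac{22554}{25}$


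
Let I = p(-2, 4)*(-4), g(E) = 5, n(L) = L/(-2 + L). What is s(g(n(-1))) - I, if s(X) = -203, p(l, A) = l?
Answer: -211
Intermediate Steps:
n(L) = L/(-2 + L)
I = 8 (I = -2*(-4) = 8)
s(g(n(-1))) - I = -203 - 1*8 = -203 - 8 = -211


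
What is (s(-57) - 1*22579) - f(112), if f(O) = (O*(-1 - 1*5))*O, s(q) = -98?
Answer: 52587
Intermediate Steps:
f(O) = -6*O² (f(O) = (O*(-1 - 5))*O = (O*(-6))*O = (-6*O)*O = -6*O²)
(s(-57) - 1*22579) - f(112) = (-98 - 1*22579) - (-6)*112² = (-98 - 22579) - (-6)*12544 = -22677 - 1*(-75264) = -22677 + 75264 = 52587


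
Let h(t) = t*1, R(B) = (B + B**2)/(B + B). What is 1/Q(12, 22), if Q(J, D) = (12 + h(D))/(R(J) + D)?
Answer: 57/68 ≈ 0.83823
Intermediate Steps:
R(B) = (B + B**2)/(2*B) (R(B) = (B + B**2)/((2*B)) = (B + B**2)*(1/(2*B)) = (B + B**2)/(2*B))
h(t) = t
Q(J, D) = (12 + D)/(1/2 + D + J/2) (Q(J, D) = (12 + D)/((1/2 + J/2) + D) = (12 + D)/(1/2 + D + J/2))
1/Q(12, 22) = 1/(2*(12 + 22)/(1 + 12 + 2*22)) = 1/(2*34/(1 + 12 + 44)) = 1/(2*34/57) = 1/(2*(1/57)*34) = 1/(68/57) = 57/68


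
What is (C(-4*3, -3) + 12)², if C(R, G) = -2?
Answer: 100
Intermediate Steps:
(C(-4*3, -3) + 12)² = (-2 + 12)² = 10² = 100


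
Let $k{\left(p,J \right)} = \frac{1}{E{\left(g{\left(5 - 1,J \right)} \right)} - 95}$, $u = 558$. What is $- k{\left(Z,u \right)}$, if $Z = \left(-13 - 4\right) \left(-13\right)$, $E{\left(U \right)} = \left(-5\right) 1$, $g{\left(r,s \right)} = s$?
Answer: $\frac{1}{100} \approx 0.01$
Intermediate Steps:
$E{\left(U \right)} = -5$
$Z = 221$ ($Z = \left(-17\right) \left(-13\right) = 221$)
$k{\left(p,J \right)} = - \frac{1}{100}$ ($k{\left(p,J \right)} = \frac{1}{-5 - 95} = \frac{1}{-100} = - \frac{1}{100}$)
$- k{\left(Z,u \right)} = \left(-1\right) \left(- \frac{1}{100}\right) = \frac{1}{100}$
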